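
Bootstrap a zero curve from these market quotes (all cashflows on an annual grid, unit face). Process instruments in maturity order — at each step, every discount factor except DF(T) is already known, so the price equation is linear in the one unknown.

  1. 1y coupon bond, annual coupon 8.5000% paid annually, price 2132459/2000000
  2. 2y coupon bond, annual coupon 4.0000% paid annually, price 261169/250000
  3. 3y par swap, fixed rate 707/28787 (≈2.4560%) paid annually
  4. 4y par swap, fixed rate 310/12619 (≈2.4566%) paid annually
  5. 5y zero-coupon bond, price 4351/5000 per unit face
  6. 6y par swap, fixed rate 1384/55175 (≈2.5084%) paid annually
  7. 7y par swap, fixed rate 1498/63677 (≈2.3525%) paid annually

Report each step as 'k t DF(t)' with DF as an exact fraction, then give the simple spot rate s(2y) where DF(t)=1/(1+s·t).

1 1 9827/10000
2 2 9667/10000
3 3 9293/10000
4 4 907/1000
5 5 4351/5000
6 6 1077/1250
7 7 4251/5000
s(2y) = (1/(9667/10000) − 1)/(2) = 333/19334 ≈ 1.7224%

step 1 [1y] bond c/1=17/200: DF=(2132459/2000000 − 17/200·(0))/(1+17/200) = 9827/10000 ≈ 0.982700
step 2 [2y] bond c/1=1/25: DF=(261169/250000 − 1/25·(0.982700))/(1+1/25) = 9667/10000 ≈ 0.966700
step 3 [3y] swap r/1=707/28787: DF=(1 − 707/28787·(0.982700+0.966700))/(1+707/28787) = 9293/10000 ≈ 0.929300
step 4 [4y] swap r/1=310/12619: DF=(1 − 310/12619·(0.982700+0.966700+0.929300))/(1+310/12619) = 907/1000 ≈ 0.907000
step 5 [5y] zero: DF = P = 4351/5000 ≈ 0.870200
step 6 [6y] swap r/1=1384/55175: DF=(1 − 1384/55175·(0.982700+0.966700+0.929300+0.907000+0.870200))/(1+1384/55175) = 1077/1250 ≈ 0.861600
step 7 [7y] swap r/1=1498/63677: DF=(1 − 1498/63677·(0.982700+0.966700+0.929300+0.907000+0.870200+0.861600))/(1+1498/63677) = 4251/5000 ≈ 0.850200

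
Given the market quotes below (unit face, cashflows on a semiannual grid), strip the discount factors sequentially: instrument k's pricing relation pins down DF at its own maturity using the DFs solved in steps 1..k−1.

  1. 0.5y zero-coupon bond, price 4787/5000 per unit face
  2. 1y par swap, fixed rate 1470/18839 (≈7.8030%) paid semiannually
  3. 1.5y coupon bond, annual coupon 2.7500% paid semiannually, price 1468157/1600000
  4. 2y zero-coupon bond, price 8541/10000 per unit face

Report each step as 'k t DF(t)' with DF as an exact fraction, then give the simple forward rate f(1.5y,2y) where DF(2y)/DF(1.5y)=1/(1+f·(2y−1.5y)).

1 1/2 4787/5000
2 1 1853/2000
3 3/2 2199/2500
4 2 8541/10000
f(1.5y,2y) = ((2199/2500)/(8541/10000) − 1)/(1/2) = 170/2847 ≈ 5.9712%

step 1 [0.5y] zero: DF = P = 4787/5000 ≈ 0.957400
step 2 [1y] swap r/2=735/18839: DF=(1 − 735/18839·(0.957400))/(1+735/18839) = 1853/2000 ≈ 0.926500
step 3 [1.5y] bond c/2=11/800: DF=(1468157/1600000 − 11/800·(0.957400+0.926500))/(1+11/800) = 2199/2500 ≈ 0.879600
step 4 [2y] zero: DF = P = 8541/10000 ≈ 0.854100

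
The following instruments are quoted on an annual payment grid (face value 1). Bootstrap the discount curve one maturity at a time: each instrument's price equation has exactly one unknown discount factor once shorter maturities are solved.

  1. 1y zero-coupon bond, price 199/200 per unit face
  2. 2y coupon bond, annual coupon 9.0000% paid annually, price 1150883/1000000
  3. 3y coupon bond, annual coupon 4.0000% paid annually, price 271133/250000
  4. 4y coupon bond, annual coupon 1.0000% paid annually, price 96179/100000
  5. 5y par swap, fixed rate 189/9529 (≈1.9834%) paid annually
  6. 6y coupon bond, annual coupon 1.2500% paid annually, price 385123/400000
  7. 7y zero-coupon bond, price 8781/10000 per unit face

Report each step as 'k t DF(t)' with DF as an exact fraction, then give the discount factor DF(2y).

step 1 [1y] zero: DF = P = 199/200 ≈ 0.995000
step 2 [2y] bond c/1=9/100: DF=(1150883/1000000 − 9/100·(0.995000))/(1+9/100) = 9737/10000 ≈ 0.973700
step 3 [3y] bond c/1=1/25: DF=(271133/250000 − 1/25·(0.995000+0.973700))/(1+1/25) = 9671/10000 ≈ 0.967100
step 4 [4y] bond c/1=1/100: DF=(96179/100000 − 1/100·(0.995000+0.973700+0.967100))/(1+1/100) = 577/625 ≈ 0.923200
step 5 [5y] swap r/1=189/9529: DF=(1 − 189/9529·(0.995000+0.973700+0.967100+0.923200))/(1+189/9529) = 1811/2000 ≈ 0.905500
step 6 [6y] bond c/1=1/80: DF=(385123/400000 − 1/80·(0.995000+0.973700+0.967100+0.923200+0.905500))/(1+1/80) = 8921/10000 ≈ 0.892100
step 7 [7y] zero: DF = P = 8781/10000 ≈ 0.878100

1 1 199/200
2 2 9737/10000
3 3 9671/10000
4 4 577/625
5 5 1811/2000
6 6 8921/10000
7 7 8781/10000
DF(2y) = 9737/10000 ≈ 0.973700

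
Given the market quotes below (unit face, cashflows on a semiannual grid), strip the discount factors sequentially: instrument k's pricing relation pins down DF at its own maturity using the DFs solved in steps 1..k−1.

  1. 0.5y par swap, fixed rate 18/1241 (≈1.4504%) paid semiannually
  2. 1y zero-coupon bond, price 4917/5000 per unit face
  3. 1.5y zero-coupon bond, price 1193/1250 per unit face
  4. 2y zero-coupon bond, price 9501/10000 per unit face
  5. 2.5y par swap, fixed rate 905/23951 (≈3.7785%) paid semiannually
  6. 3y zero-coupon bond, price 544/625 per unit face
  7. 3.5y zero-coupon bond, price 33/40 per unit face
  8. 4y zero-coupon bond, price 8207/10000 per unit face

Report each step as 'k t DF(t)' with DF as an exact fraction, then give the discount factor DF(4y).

1 1/2 1241/1250
2 1 4917/5000
3 3/2 1193/1250
4 2 9501/10000
5 5/2 1819/2000
6 3 544/625
7 7/2 33/40
8 4 8207/10000
DF(4y) = 8207/10000 ≈ 0.820700

step 1 [0.5y] swap r/2=9/1241: DF=(1 − 9/1241·(0))/(1+9/1241) = 1241/1250 ≈ 0.992800
step 2 [1y] zero: DF = P = 4917/5000 ≈ 0.983400
step 3 [1.5y] zero: DF = P = 1193/1250 ≈ 0.954400
step 4 [2y] zero: DF = P = 9501/10000 ≈ 0.950100
step 5 [2.5y] swap r/2=905/47902: DF=(1 − 905/47902·(0.992800+0.983400+0.954400+0.950100))/(1+905/47902) = 1819/2000 ≈ 0.909500
step 6 [3y] zero: DF = P = 544/625 ≈ 0.870400
step 7 [3.5y] zero: DF = P = 33/40 ≈ 0.825000
step 8 [4y] zero: DF = P = 8207/10000 ≈ 0.820700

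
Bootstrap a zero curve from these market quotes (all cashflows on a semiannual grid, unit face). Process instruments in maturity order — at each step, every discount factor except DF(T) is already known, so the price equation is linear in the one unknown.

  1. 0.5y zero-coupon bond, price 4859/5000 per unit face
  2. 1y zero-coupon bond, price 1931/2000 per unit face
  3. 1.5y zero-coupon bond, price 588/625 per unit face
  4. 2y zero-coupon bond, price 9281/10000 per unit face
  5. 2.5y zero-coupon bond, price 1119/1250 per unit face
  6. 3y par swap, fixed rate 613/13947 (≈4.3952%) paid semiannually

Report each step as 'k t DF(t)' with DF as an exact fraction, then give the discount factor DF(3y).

1 1/2 4859/5000
2 1 1931/2000
3 3/2 588/625
4 2 9281/10000
5 5/2 1119/1250
6 3 4387/5000
DF(3y) = 4387/5000 ≈ 0.877400

step 1 [0.5y] zero: DF = P = 4859/5000 ≈ 0.971800
step 2 [1y] zero: DF = P = 1931/2000 ≈ 0.965500
step 3 [1.5y] zero: DF = P = 588/625 ≈ 0.940800
step 4 [2y] zero: DF = P = 9281/10000 ≈ 0.928100
step 5 [2.5y] zero: DF = P = 1119/1250 ≈ 0.895200
step 6 [3y] swap r/2=613/27894: DF=(1 − 613/27894·(0.971800+0.965500+0.940800+0.928100+0.895200))/(1+613/27894) = 4387/5000 ≈ 0.877400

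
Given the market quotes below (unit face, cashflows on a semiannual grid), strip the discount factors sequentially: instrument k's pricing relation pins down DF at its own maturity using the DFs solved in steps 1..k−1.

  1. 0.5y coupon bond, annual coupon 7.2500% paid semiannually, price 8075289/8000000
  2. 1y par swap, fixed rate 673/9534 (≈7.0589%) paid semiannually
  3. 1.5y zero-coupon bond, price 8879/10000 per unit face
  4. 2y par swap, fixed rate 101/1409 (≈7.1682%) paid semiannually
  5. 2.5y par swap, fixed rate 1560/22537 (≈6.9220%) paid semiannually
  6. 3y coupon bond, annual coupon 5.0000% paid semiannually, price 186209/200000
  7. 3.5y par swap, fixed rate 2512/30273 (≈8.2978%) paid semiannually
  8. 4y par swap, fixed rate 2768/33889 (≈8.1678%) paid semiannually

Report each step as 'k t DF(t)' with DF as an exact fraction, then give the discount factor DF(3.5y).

step 1 [0.5y] bond c/2=29/800: DF=(8075289/8000000 − 29/800·(0))/(1+29/800) = 9741/10000 ≈ 0.974100
step 2 [1y] swap r/2=673/19068: DF=(1 − 673/19068·(0.974100))/(1+673/19068) = 9327/10000 ≈ 0.932700
step 3 [1.5y] zero: DF = P = 8879/10000 ≈ 0.887900
step 4 [2y] swap r/2=101/2818: DF=(1 − 101/2818·(0.974100+0.932700+0.887900))/(1+101/2818) = 8687/10000 ≈ 0.868700
step 5 [2.5y] swap r/2=780/22537: DF=(1 − 780/22537·(0.974100+0.932700+0.887900+0.868700))/(1+780/22537) = 211/250 ≈ 0.844000
step 6 [3y] bond c/2=1/40: DF=(186209/200000 − 1/40·(0.974100+0.932700+0.887900+0.868700+0.844000))/(1+1/40) = 499/625 ≈ 0.798400
step 7 [3.5y] swap r/2=1256/30273: DF=(1 − 1256/30273·(0.974100+0.932700+0.887900+0.868700+0.844000+0.798400))/(1+1256/30273) = 468/625 ≈ 0.748800
step 8 [4y] swap r/2=1384/33889: DF=(1 − 1384/33889·(0.974100+0.932700+0.887900+0.868700+0.844000+0.798400+0.748800))/(1+1384/33889) = 452/625 ≈ 0.723200

1 1/2 9741/10000
2 1 9327/10000
3 3/2 8879/10000
4 2 8687/10000
5 5/2 211/250
6 3 499/625
7 7/2 468/625
8 4 452/625
DF(3.5y) = 468/625 ≈ 0.748800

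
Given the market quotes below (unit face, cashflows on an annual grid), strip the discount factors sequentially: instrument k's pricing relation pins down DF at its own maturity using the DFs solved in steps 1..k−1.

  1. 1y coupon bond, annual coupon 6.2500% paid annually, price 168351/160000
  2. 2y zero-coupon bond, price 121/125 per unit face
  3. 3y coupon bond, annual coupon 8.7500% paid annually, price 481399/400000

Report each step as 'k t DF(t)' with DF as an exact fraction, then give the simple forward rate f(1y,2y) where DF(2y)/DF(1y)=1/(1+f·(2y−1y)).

step 1 [1y] bond c/1=1/16: DF=(168351/160000 − 1/16·(0))/(1+1/16) = 9903/10000 ≈ 0.990300
step 2 [2y] zero: DF = P = 121/125 ≈ 0.968000
step 3 [3y] bond c/1=7/80: DF=(481399/400000 − 7/80·(0.990300+0.968000))/(1+7/80) = 9491/10000 ≈ 0.949100

1 1 9903/10000
2 2 121/125
3 3 9491/10000
f(1y,2y) = ((9903/10000)/(121/125) − 1)/(1) = 223/9680 ≈ 2.3037%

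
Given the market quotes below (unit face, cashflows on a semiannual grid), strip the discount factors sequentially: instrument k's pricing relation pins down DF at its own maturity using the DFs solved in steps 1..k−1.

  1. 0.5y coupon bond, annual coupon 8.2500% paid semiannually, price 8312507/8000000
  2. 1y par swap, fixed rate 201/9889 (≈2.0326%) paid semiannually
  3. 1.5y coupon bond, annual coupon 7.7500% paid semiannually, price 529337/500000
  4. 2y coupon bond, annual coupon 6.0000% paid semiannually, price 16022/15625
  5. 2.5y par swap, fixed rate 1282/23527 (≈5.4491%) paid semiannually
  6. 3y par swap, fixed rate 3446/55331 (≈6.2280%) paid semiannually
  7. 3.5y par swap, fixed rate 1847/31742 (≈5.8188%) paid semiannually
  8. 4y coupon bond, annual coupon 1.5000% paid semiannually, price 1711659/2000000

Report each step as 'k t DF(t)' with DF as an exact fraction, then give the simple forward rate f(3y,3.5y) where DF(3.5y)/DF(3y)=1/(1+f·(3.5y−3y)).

1 1/2 9979/10000
2 1 9799/10000
3 3/2 4727/5000
4 2 569/625
5 5/2 4359/5000
6 3 8277/10000
7 7/2 8153/10000
8 4 4011/5000
f(3y,3.5y) = ((8277/10000)/(8153/10000) − 1)/(1/2) = 8/263 ≈ 3.0418%

step 1 [0.5y] bond c/2=33/800: DF=(8312507/8000000 − 33/800·(0))/(1+33/800) = 9979/10000 ≈ 0.997900
step 2 [1y] swap r/2=201/19778: DF=(1 − 201/19778·(0.997900))/(1+201/19778) = 9799/10000 ≈ 0.979900
step 3 [1.5y] bond c/2=31/800: DF=(529337/500000 − 31/800·(0.997900+0.979900))/(1+31/800) = 4727/5000 ≈ 0.945400
step 4 [2y] bond c/2=3/100: DF=(16022/15625 − 3/100·(0.997900+0.979900+0.945400))/(1+3/100) = 569/625 ≈ 0.910400
step 5 [2.5y] swap r/2=641/23527: DF=(1 − 641/23527·(0.997900+0.979900+0.945400+0.910400))/(1+641/23527) = 4359/5000 ≈ 0.871800
step 6 [3y] swap r/2=1723/55331: DF=(1 − 1723/55331·(0.997900+0.979900+0.945400+0.910400+0.871800))/(1+1723/55331) = 8277/10000 ≈ 0.827700
step 7 [3.5y] swap r/2=1847/63484: DF=(1 − 1847/63484·(0.997900+0.979900+0.945400+0.910400+0.871800+0.827700))/(1+1847/63484) = 8153/10000 ≈ 0.815300
step 8 [4y] bond c/2=3/400: DF=(1711659/2000000 − 3/400·(0.997900+0.979900+0.945400+0.910400+0.871800+0.827700+0.815300))/(1+3/400) = 4011/5000 ≈ 0.802200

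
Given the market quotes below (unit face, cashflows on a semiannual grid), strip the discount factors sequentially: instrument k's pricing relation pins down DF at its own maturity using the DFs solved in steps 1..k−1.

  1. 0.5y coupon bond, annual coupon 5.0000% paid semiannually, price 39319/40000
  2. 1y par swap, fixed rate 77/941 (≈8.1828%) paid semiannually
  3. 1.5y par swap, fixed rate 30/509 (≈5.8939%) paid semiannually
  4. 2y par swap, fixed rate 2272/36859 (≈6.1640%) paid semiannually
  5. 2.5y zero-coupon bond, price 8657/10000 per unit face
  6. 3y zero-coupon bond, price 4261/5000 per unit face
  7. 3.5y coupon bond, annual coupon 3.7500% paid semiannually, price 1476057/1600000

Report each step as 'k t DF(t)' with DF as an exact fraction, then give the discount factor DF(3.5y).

step 1 [0.5y] bond c/2=1/40: DF=(39319/40000 − 1/40·(0))/(1+1/40) = 959/1000 ≈ 0.959000
step 2 [1y] swap r/2=77/1882: DF=(1 − 77/1882·(0.959000))/(1+77/1882) = 923/1000 ≈ 0.923000
step 3 [1.5y] swap r/2=15/509: DF=(1 − 15/509·(0.959000+0.923000))/(1+15/509) = 367/400 ≈ 0.917500
step 4 [2y] swap r/2=1136/36859: DF=(1 − 1136/36859·(0.959000+0.923000+0.917500))/(1+1136/36859) = 554/625 ≈ 0.886400
step 5 [2.5y] zero: DF = P = 8657/10000 ≈ 0.865700
step 6 [3y] zero: DF = P = 4261/5000 ≈ 0.852200
step 7 [3.5y] bond c/2=3/160: DF=(1476057/1600000 − 3/160·(0.959000+0.923000+0.917500+0.886400+0.865700+0.852200))/(1+3/160) = 8061/10000 ≈ 0.806100

1 1/2 959/1000
2 1 923/1000
3 3/2 367/400
4 2 554/625
5 5/2 8657/10000
6 3 4261/5000
7 7/2 8061/10000
DF(3.5y) = 8061/10000 ≈ 0.806100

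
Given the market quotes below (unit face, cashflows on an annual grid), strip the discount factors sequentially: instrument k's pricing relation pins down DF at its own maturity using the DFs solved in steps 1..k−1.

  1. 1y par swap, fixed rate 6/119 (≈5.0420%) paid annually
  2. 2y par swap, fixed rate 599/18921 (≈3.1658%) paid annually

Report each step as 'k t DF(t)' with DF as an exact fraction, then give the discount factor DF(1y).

1 1 119/125
2 2 9401/10000
DF(1y) = 119/125 ≈ 0.952000

step 1 [1y] swap r/1=6/119: DF=(1 − 6/119·(0))/(1+6/119) = 119/125 ≈ 0.952000
step 2 [2y] swap r/1=599/18921: DF=(1 − 599/18921·(0.952000))/(1+599/18921) = 9401/10000 ≈ 0.940100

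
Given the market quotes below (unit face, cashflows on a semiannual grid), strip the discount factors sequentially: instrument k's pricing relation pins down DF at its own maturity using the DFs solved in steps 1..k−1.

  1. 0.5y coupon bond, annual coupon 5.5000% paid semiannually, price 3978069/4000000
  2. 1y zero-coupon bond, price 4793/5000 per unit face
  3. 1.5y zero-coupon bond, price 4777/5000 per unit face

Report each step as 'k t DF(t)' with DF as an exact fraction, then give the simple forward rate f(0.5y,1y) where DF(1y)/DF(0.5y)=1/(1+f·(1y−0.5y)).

1 1/2 9679/10000
2 1 4793/5000
3 3/2 4777/5000
f(0.5y,1y) = ((9679/10000)/(4793/5000) − 1)/(1/2) = 93/4793 ≈ 1.9403%

step 1 [0.5y] bond c/2=11/400: DF=(3978069/4000000 − 11/400·(0))/(1+11/400) = 9679/10000 ≈ 0.967900
step 2 [1y] zero: DF = P = 4793/5000 ≈ 0.958600
step 3 [1.5y] zero: DF = P = 4777/5000 ≈ 0.955400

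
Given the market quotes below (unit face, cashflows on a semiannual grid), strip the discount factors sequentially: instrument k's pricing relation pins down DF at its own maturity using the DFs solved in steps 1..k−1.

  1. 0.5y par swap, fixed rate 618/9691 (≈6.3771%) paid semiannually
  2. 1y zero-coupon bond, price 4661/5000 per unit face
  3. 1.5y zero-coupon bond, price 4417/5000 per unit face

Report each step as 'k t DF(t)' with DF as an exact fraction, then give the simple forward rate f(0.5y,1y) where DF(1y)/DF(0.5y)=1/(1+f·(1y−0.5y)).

1 1/2 9691/10000
2 1 4661/5000
3 3/2 4417/5000
f(0.5y,1y) = ((9691/10000)/(4661/5000) − 1)/(1/2) = 369/4661 ≈ 7.9168%

step 1 [0.5y] swap r/2=309/9691: DF=(1 − 309/9691·(0))/(1+309/9691) = 9691/10000 ≈ 0.969100
step 2 [1y] zero: DF = P = 4661/5000 ≈ 0.932200
step 3 [1.5y] zero: DF = P = 4417/5000 ≈ 0.883400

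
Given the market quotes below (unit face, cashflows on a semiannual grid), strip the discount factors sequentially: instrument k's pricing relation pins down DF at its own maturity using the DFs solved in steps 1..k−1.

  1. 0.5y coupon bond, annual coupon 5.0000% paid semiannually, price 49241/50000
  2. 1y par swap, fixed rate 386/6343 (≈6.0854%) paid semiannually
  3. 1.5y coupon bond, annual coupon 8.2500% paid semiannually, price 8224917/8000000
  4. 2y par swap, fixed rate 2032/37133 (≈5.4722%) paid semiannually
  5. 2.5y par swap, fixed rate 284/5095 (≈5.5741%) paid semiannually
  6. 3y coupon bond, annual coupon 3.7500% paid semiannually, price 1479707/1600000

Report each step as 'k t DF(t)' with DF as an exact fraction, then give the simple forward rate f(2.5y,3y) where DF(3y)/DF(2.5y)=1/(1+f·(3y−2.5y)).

1 1/2 1201/1250
2 1 9421/10000
3 3/2 114/125
4 2 1123/1250
5 5/2 4361/5000
6 3 4117/5000
f(2.5y,3y) = ((4361/5000)/(4117/5000) − 1)/(1/2) = 488/4117 ≈ 11.8533%

step 1 [0.5y] bond c/2=1/40: DF=(49241/50000 − 1/40·(0))/(1+1/40) = 1201/1250 ≈ 0.960800
step 2 [1y] swap r/2=193/6343: DF=(1 − 193/6343·(0.960800))/(1+193/6343) = 9421/10000 ≈ 0.942100
step 3 [1.5y] bond c/2=33/800: DF=(8224917/8000000 − 33/800·(0.960800+0.942100))/(1+33/800) = 114/125 ≈ 0.912000
step 4 [2y] swap r/2=1016/37133: DF=(1 − 1016/37133·(0.960800+0.942100+0.912000))/(1+1016/37133) = 1123/1250 ≈ 0.898400
step 5 [2.5y] swap r/2=142/5095: DF=(1 − 142/5095·(0.960800+0.942100+0.912000+0.898400))/(1+142/5095) = 4361/5000 ≈ 0.872200
step 6 [3y] bond c/2=3/160: DF=(1479707/1600000 − 3/160·(0.960800+0.942100+0.912000+0.898400+0.872200))/(1+3/160) = 4117/5000 ≈ 0.823400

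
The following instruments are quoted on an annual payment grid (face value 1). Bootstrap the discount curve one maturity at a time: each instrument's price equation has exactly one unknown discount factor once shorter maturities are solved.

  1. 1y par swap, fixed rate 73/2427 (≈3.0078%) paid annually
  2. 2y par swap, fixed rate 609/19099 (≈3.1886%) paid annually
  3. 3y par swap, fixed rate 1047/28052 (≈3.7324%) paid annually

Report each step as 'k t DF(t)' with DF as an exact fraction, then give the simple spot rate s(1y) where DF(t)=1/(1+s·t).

1 1 2427/2500
2 2 9391/10000
3 3 8953/10000
s(1y) = (1/(2427/2500) − 1)/(1) = 73/2427 ≈ 3.0078%

step 1 [1y] swap r/1=73/2427: DF=(1 − 73/2427·(0))/(1+73/2427) = 2427/2500 ≈ 0.970800
step 2 [2y] swap r/1=609/19099: DF=(1 − 609/19099·(0.970800))/(1+609/19099) = 9391/10000 ≈ 0.939100
step 3 [3y] swap r/1=1047/28052: DF=(1 − 1047/28052·(0.970800+0.939100))/(1+1047/28052) = 8953/10000 ≈ 0.895300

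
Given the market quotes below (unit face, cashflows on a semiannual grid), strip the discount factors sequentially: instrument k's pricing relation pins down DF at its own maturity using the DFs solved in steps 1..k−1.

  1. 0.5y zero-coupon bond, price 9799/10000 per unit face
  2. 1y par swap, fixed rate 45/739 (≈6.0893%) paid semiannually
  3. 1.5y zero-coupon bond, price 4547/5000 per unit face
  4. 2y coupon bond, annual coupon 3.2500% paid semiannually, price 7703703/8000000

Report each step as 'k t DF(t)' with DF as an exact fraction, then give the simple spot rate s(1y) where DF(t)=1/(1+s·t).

1 1/2 9799/10000
2 1 1883/2000
3 3/2 4547/5000
4 2 9023/10000
s(1y) = (1/(1883/2000) − 1)/(1) = 117/1883 ≈ 6.2135%

step 1 [0.5y] zero: DF = P = 9799/10000 ≈ 0.979900
step 2 [1y] swap r/2=45/1478: DF=(1 − 45/1478·(0.979900))/(1+45/1478) = 1883/2000 ≈ 0.941500
step 3 [1.5y] zero: DF = P = 4547/5000 ≈ 0.909400
step 4 [2y] bond c/2=13/800: DF=(7703703/8000000 − 13/800·(0.979900+0.941500+0.909400))/(1+13/800) = 9023/10000 ≈ 0.902300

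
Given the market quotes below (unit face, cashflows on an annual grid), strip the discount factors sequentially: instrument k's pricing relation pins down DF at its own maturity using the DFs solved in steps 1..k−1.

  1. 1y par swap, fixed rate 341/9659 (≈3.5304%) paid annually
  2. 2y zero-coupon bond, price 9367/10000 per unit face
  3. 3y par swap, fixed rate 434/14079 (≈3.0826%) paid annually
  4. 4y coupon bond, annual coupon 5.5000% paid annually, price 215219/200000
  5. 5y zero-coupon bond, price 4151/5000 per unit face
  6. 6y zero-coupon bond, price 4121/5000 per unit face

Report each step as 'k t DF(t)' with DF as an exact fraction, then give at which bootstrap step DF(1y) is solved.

1 1 9659/10000
2 2 9367/10000
3 3 2283/2500
4 4 2183/2500
5 5 4151/5000
6 6 4121/5000
DF(1y) is solved at step 1

step 1 [1y] swap r/1=341/9659: DF=(1 − 341/9659·(0))/(1+341/9659) = 9659/10000 ≈ 0.965900
step 2 [2y] zero: DF = P = 9367/10000 ≈ 0.936700
step 3 [3y] swap r/1=434/14079: DF=(1 − 434/14079·(0.965900+0.936700))/(1+434/14079) = 2283/2500 ≈ 0.913200
step 4 [4y] bond c/1=11/200: DF=(215219/200000 − 11/200·(0.965900+0.936700+0.913200))/(1+11/200) = 2183/2500 ≈ 0.873200
step 5 [5y] zero: DF = P = 4151/5000 ≈ 0.830200
step 6 [6y] zero: DF = P = 4121/5000 ≈ 0.824200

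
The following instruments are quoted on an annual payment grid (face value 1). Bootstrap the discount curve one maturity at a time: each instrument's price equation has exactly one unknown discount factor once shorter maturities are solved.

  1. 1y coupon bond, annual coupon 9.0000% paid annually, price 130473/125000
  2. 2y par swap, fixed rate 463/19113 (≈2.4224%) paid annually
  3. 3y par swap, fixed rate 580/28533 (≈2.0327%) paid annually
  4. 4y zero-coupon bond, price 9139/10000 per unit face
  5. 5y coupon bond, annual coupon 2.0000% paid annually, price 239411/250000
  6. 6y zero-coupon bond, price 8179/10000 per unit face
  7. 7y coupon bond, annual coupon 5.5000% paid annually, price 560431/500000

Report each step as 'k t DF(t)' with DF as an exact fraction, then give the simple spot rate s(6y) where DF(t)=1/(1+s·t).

step 1 [1y] bond c/1=9/100: DF=(130473/125000 − 9/100·(0))/(1+9/100) = 1197/1250 ≈ 0.957600
step 2 [2y] swap r/1=463/19113: DF=(1 − 463/19113·(0.957600))/(1+463/19113) = 9537/10000 ≈ 0.953700
step 3 [3y] swap r/1=580/28533: DF=(1 − 580/28533·(0.957600+0.953700))/(1+580/28533) = 471/500 ≈ 0.942000
step 4 [4y] zero: DF = P = 9139/10000 ≈ 0.913900
step 5 [5y] bond c/1=1/50: DF=(239411/250000 − 1/50·(0.957600+0.953700+0.942000+0.913900))/(1+1/50) = 173/200 ≈ 0.865000
step 6 [6y] zero: DF = P = 8179/10000 ≈ 0.817900
step 7 [7y] bond c/1=11/200: DF=(560431/500000 − 11/200·(0.957600+0.953700+0.942000+0.913900+0.865000+0.817900))/(1+11/200) = 7783/10000 ≈ 0.778300

1 1 1197/1250
2 2 9537/10000
3 3 471/500
4 4 9139/10000
5 5 173/200
6 6 8179/10000
7 7 7783/10000
s(6y) = (1/(8179/10000) − 1)/(6) = 607/16358 ≈ 3.7107%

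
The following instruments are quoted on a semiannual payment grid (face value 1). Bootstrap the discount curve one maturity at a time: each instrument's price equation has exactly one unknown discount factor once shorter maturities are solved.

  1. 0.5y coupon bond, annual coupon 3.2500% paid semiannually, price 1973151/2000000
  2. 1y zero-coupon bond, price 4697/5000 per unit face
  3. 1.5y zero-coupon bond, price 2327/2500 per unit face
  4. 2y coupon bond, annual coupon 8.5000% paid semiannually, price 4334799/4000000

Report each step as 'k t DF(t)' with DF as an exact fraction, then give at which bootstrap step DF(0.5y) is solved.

step 1 [0.5y] bond c/2=13/800: DF=(1973151/2000000 − 13/800·(0))/(1+13/800) = 2427/2500 ≈ 0.970800
step 2 [1y] zero: DF = P = 4697/5000 ≈ 0.939400
step 3 [1.5y] zero: DF = P = 2327/2500 ≈ 0.930800
step 4 [2y] bond c/2=17/400: DF=(4334799/4000000 − 17/400·(0.970800+0.939400+0.930800))/(1+17/400) = 9237/10000 ≈ 0.923700

1 1/2 2427/2500
2 1 4697/5000
3 3/2 2327/2500
4 2 9237/10000
DF(0.5y) is solved at step 1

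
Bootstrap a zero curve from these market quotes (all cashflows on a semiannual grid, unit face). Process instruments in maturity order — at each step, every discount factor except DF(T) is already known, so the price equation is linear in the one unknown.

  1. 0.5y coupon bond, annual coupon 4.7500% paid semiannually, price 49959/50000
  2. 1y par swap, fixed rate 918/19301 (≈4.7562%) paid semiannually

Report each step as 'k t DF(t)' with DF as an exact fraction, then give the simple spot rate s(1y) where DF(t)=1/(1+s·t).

step 1 [0.5y] bond c/2=19/800: DF=(49959/50000 − 19/800·(0))/(1+19/800) = 122/125 ≈ 0.976000
step 2 [1y] swap r/2=459/19301: DF=(1 − 459/19301·(0.976000))/(1+459/19301) = 9541/10000 ≈ 0.954100

1 1/2 122/125
2 1 9541/10000
s(1y) = (1/(9541/10000) − 1)/(1) = 459/9541 ≈ 4.8108%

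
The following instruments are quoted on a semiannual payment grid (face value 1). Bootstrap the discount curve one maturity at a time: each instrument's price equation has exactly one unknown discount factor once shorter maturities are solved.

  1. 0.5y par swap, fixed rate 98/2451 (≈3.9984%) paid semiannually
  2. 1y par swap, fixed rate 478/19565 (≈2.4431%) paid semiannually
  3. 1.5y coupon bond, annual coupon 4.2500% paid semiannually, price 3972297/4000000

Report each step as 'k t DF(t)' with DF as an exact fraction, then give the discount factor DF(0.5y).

1 1/2 2451/2500
2 1 9761/10000
3 3/2 9317/10000
DF(0.5y) = 2451/2500 ≈ 0.980400

step 1 [0.5y] swap r/2=49/2451: DF=(1 − 49/2451·(0))/(1+49/2451) = 2451/2500 ≈ 0.980400
step 2 [1y] swap r/2=239/19565: DF=(1 − 239/19565·(0.980400))/(1+239/19565) = 9761/10000 ≈ 0.976100
step 3 [1.5y] bond c/2=17/800: DF=(3972297/4000000 − 17/800·(0.980400+0.976100))/(1+17/800) = 9317/10000 ≈ 0.931700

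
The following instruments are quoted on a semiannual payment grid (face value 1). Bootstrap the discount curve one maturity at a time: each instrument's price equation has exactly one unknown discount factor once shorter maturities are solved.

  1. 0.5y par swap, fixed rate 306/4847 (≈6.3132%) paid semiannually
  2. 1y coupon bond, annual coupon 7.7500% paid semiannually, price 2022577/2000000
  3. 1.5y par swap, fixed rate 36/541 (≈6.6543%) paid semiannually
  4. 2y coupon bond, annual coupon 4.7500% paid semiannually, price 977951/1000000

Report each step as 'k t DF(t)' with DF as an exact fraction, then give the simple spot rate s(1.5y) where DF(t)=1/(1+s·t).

step 1 [0.5y] swap r/2=153/4847: DF=(1 − 153/4847·(0))/(1+153/4847) = 4847/5000 ≈ 0.969400
step 2 [1y] bond c/2=31/800: DF=(2022577/2000000 − 31/800·(0.969400))/(1+31/800) = 4687/5000 ≈ 0.937400
step 3 [1.5y] swap r/2=18/541: DF=(1 − 18/541·(0.969400+0.937400))/(1+18/541) = 1133/1250 ≈ 0.906400
step 4 [2y] bond c/2=19/800: DF=(977951/1000000 − 19/800·(0.969400+0.937400+0.906400))/(1+19/800) = 89/100 ≈ 0.890000

1 1/2 4847/5000
2 1 4687/5000
3 3/2 1133/1250
4 2 89/100
s(1.5y) = (1/(1133/1250) − 1)/(3/2) = 78/1133 ≈ 6.8844%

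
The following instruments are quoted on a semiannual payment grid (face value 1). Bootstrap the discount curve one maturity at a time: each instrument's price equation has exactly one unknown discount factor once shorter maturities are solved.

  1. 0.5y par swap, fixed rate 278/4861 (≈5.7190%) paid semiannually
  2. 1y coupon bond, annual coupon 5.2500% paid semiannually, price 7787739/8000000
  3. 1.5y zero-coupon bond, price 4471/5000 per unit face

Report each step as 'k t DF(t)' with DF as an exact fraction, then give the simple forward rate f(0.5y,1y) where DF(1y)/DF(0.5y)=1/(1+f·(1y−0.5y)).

1 1/2 4861/5000
2 1 9237/10000
3 3/2 4471/5000
f(0.5y,1y) = ((4861/5000)/(9237/10000) − 1)/(1/2) = 970/9237 ≈ 10.5012%

step 1 [0.5y] swap r/2=139/4861: DF=(1 − 139/4861·(0))/(1+139/4861) = 4861/5000 ≈ 0.972200
step 2 [1y] bond c/2=21/800: DF=(7787739/8000000 − 21/800·(0.972200))/(1+21/800) = 9237/10000 ≈ 0.923700
step 3 [1.5y] zero: DF = P = 4471/5000 ≈ 0.894200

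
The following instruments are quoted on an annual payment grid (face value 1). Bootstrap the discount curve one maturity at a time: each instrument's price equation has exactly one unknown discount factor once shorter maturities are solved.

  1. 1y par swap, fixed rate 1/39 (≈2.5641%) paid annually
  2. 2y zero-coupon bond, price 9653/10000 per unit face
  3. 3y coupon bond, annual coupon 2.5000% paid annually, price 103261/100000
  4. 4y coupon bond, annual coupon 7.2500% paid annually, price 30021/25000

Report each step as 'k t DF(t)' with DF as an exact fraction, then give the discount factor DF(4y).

1 1 39/40
2 2 9653/10000
3 3 9601/10000
4 4 2309/2500
DF(4y) = 2309/2500 ≈ 0.923600

step 1 [1y] swap r/1=1/39: DF=(1 − 1/39·(0))/(1+1/39) = 39/40 ≈ 0.975000
step 2 [2y] zero: DF = P = 9653/10000 ≈ 0.965300
step 3 [3y] bond c/1=1/40: DF=(103261/100000 − 1/40·(0.975000+0.965300))/(1+1/40) = 9601/10000 ≈ 0.960100
step 4 [4y] bond c/1=29/400: DF=(30021/25000 − 29/400·(0.975000+0.965300+0.960100))/(1+29/400) = 2309/2500 ≈ 0.923600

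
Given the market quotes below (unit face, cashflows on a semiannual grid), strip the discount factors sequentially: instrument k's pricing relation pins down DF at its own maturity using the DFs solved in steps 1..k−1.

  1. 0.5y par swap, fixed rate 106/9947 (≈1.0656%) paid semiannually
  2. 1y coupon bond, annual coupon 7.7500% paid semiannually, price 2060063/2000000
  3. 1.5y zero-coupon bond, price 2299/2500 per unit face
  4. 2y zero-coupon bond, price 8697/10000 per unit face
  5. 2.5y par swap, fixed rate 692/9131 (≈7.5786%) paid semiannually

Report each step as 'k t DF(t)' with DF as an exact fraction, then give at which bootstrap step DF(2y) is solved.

step 1 [0.5y] swap r/2=53/9947: DF=(1 − 53/9947·(0))/(1+53/9947) = 9947/10000 ≈ 0.994700
step 2 [1y] bond c/2=31/800: DF=(2060063/2000000 − 31/800·(0.994700))/(1+31/800) = 1909/2000 ≈ 0.954500
step 3 [1.5y] zero: DF = P = 2299/2500 ≈ 0.919600
step 4 [2y] zero: DF = P = 8697/10000 ≈ 0.869700
step 5 [2.5y] swap r/2=346/9131: DF=(1 − 346/9131·(0.994700+0.954500+0.919600+0.869700))/(1+346/9131) = 827/1000 ≈ 0.827000

1 1/2 9947/10000
2 1 1909/2000
3 3/2 2299/2500
4 2 8697/10000
5 5/2 827/1000
DF(2y) is solved at step 4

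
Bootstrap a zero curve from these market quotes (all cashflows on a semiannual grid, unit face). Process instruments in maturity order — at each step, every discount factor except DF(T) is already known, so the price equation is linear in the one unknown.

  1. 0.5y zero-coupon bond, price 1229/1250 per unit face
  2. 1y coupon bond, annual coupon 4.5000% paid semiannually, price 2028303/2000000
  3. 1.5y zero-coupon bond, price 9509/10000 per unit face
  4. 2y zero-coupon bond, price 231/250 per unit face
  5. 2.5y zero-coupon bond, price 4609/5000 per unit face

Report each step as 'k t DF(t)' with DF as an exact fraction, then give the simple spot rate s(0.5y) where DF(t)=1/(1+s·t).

step 1 [0.5y] zero: DF = P = 1229/1250 ≈ 0.983200
step 2 [1y] bond c/2=9/400: DF=(2028303/2000000 − 9/400·(0.983200))/(1+9/400) = 4851/5000 ≈ 0.970200
step 3 [1.5y] zero: DF = P = 9509/10000 ≈ 0.950900
step 4 [2y] zero: DF = P = 231/250 ≈ 0.924000
step 5 [2.5y] zero: DF = P = 4609/5000 ≈ 0.921800

1 1/2 1229/1250
2 1 4851/5000
3 3/2 9509/10000
4 2 231/250
5 5/2 4609/5000
s(0.5y) = (1/(1229/1250) − 1)/(1/2) = 42/1229 ≈ 3.4174%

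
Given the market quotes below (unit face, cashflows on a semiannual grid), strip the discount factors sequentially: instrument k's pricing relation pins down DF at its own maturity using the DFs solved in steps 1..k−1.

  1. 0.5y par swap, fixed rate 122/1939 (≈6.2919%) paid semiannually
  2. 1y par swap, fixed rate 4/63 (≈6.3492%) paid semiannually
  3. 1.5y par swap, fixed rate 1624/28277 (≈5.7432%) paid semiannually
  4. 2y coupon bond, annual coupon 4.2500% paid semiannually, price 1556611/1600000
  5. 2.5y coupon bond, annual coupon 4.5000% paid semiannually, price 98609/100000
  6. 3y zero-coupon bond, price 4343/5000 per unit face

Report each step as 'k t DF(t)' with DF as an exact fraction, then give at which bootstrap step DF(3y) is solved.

1 1/2 1939/2000
2 1 4697/5000
3 3/2 2297/2500
4 2 4469/5000
5 5/2 353/400
6 3 4343/5000
DF(3y) is solved at step 6

step 1 [0.5y] swap r/2=61/1939: DF=(1 − 61/1939·(0))/(1+61/1939) = 1939/2000 ≈ 0.969500
step 2 [1y] swap r/2=2/63: DF=(1 − 2/63·(0.969500))/(1+2/63) = 4697/5000 ≈ 0.939400
step 3 [1.5y] swap r/2=812/28277: DF=(1 − 812/28277·(0.969500+0.939400))/(1+812/28277) = 2297/2500 ≈ 0.918800
step 4 [2y] bond c/2=17/800: DF=(1556611/1600000 − 17/800·(0.969500+0.939400+0.918800))/(1+17/800) = 4469/5000 ≈ 0.893800
step 5 [2.5y] bond c/2=9/400: DF=(98609/100000 − 9/400·(0.969500+0.939400+0.918800+0.893800))/(1+9/400) = 353/400 ≈ 0.882500
step 6 [3y] zero: DF = P = 4343/5000 ≈ 0.868600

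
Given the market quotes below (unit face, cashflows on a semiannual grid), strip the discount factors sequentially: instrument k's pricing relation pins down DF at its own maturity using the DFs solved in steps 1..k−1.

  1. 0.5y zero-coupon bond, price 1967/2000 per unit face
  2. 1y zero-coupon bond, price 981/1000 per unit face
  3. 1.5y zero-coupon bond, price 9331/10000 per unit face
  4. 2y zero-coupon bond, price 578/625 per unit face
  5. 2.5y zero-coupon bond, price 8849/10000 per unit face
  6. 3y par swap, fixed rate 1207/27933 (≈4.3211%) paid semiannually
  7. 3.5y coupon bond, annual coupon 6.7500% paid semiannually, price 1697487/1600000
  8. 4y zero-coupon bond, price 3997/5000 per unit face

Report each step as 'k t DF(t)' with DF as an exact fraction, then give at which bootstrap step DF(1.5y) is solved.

step 1 [0.5y] zero: DF = P = 1967/2000 ≈ 0.983500
step 2 [1y] zero: DF = P = 981/1000 ≈ 0.981000
step 3 [1.5y] zero: DF = P = 9331/10000 ≈ 0.933100
step 4 [2y] zero: DF = P = 578/625 ≈ 0.924800
step 5 [2.5y] zero: DF = P = 8849/10000 ≈ 0.884900
step 6 [3y] swap r/2=1207/55866: DF=(1 − 1207/55866·(0.983500+0.981000+0.933100+0.924800+0.884900))/(1+1207/55866) = 8793/10000 ≈ 0.879300
step 7 [3.5y] bond c/2=27/800: DF=(1697487/1600000 − 27/800·(0.983500+0.981000+0.933100+0.924800+0.884900+0.879300))/(1+27/800) = 8439/10000 ≈ 0.843900
step 8 [4y] zero: DF = P = 3997/5000 ≈ 0.799400

1 1/2 1967/2000
2 1 981/1000
3 3/2 9331/10000
4 2 578/625
5 5/2 8849/10000
6 3 8793/10000
7 7/2 8439/10000
8 4 3997/5000
DF(1.5y) is solved at step 3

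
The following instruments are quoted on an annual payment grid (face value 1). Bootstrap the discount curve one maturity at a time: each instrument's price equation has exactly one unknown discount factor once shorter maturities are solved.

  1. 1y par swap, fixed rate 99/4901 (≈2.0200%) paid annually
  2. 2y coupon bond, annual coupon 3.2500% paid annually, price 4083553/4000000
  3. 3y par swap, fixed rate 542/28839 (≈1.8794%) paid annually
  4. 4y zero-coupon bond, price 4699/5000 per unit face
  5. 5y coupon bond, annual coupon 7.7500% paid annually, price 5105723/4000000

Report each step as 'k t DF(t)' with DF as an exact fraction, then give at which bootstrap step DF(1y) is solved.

step 1 [1y] swap r/1=99/4901: DF=(1 − 99/4901·(0))/(1+99/4901) = 4901/5000 ≈ 0.980200
step 2 [2y] bond c/1=13/400: DF=(4083553/4000000 − 13/400·(0.980200))/(1+13/400) = 9579/10000 ≈ 0.957900
step 3 [3y] swap r/1=542/28839: DF=(1 − 542/28839·(0.980200+0.957900))/(1+542/28839) = 4729/5000 ≈ 0.945800
step 4 [4y] zero: DF = P = 4699/5000 ≈ 0.939800
step 5 [5y] bond c/1=31/400: DF=(5105723/4000000 − 31/400·(0.980200+0.957900+0.945800+0.939800))/(1+31/400) = 1137/1250 ≈ 0.909600

1 1 4901/5000
2 2 9579/10000
3 3 4729/5000
4 4 4699/5000
5 5 1137/1250
DF(1y) is solved at step 1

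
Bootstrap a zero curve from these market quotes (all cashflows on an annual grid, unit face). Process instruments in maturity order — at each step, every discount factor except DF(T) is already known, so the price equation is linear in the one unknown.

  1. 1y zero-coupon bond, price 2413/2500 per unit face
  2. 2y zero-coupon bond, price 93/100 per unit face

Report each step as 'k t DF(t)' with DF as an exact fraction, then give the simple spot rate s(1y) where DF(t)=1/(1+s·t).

step 1 [1y] zero: DF = P = 2413/2500 ≈ 0.965200
step 2 [2y] zero: DF = P = 93/100 ≈ 0.930000

1 1 2413/2500
2 2 93/100
s(1y) = (1/(2413/2500) − 1)/(1) = 87/2413 ≈ 3.6055%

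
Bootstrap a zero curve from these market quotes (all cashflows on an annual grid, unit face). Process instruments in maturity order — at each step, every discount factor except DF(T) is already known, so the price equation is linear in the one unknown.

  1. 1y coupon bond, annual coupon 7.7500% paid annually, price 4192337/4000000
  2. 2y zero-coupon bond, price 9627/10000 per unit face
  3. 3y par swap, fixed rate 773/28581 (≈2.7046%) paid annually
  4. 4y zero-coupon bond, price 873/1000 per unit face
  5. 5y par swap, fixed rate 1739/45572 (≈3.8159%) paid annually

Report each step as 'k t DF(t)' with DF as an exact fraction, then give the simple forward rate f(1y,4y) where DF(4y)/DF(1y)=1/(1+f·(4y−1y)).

step 1 [1y] bond c/1=31/400: DF=(4192337/4000000 − 31/400·(0))/(1+31/400) = 9727/10000 ≈ 0.972700
step 2 [2y] zero: DF = P = 9627/10000 ≈ 0.962700
step 3 [3y] swap r/1=773/28581: DF=(1 − 773/28581·(0.972700+0.962700))/(1+773/28581) = 9227/10000 ≈ 0.922700
step 4 [4y] zero: DF = P = 873/1000 ≈ 0.873000
step 5 [5y] swap r/1=1739/45572: DF=(1 − 1739/45572·(0.972700+0.962700+0.922700+0.873000))/(1+1739/45572) = 8261/10000 ≈ 0.826100

1 1 9727/10000
2 2 9627/10000
3 3 9227/10000
4 4 873/1000
5 5 8261/10000
f(1y,4y) = ((9727/10000)/(873/1000) − 1)/(3) = 997/26190 ≈ 3.8068%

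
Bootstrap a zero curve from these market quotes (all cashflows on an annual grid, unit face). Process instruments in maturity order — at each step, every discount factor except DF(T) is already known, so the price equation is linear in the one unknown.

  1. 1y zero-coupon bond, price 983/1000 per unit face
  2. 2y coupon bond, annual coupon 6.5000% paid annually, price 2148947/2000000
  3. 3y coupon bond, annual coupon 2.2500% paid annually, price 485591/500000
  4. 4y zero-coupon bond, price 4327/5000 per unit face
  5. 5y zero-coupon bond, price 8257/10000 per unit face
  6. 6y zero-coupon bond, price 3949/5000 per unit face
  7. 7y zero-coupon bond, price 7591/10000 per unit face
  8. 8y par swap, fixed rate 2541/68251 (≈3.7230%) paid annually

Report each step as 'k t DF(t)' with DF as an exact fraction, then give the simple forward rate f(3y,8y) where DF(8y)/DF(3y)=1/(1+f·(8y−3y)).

step 1 [1y] zero: DF = P = 983/1000 ≈ 0.983000
step 2 [2y] bond c/1=13/200: DF=(2148947/2000000 − 13/200·(0.983000))/(1+13/200) = 9489/10000 ≈ 0.948900
step 3 [3y] bond c/1=9/400: DF=(485591/500000 − 9/400·(0.983000+0.948900))/(1+9/400) = 9073/10000 ≈ 0.907300
step 4 [4y] zero: DF = P = 4327/5000 ≈ 0.865400
step 5 [5y] zero: DF = P = 8257/10000 ≈ 0.825700
step 6 [6y] zero: DF = P = 3949/5000 ≈ 0.789800
step 7 [7y] zero: DF = P = 7591/10000 ≈ 0.759100
step 8 [8y] swap r/1=2541/68251: DF=(1 − 2541/68251·(0.983000+0.948900+0.907300+0.865400+0.825700+0.789800+0.759100))/(1+2541/68251) = 7459/10000 ≈ 0.745900

1 1 983/1000
2 2 9489/10000
3 3 9073/10000
4 4 4327/5000
5 5 8257/10000
6 6 3949/5000
7 7 7591/10000
8 8 7459/10000
f(3y,8y) = ((9073/10000)/(7459/10000) − 1)/(5) = 1614/37295 ≈ 4.3277%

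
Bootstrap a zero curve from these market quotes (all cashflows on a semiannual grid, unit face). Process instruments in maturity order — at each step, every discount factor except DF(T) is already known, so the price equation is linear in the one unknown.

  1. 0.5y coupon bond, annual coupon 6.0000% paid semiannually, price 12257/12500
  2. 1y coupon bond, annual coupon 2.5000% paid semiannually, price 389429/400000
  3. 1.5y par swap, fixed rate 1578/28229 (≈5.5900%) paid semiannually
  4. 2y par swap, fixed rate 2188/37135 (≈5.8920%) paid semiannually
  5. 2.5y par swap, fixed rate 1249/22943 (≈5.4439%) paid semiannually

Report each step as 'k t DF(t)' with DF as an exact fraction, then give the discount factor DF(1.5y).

1 1/2 119/125
2 1 4749/5000
3 3/2 9211/10000
4 2 4453/5000
5 5/2 8751/10000
DF(1.5y) = 9211/10000 ≈ 0.921100

step 1 [0.5y] bond c/2=3/100: DF=(12257/12500 − 3/100·(0))/(1+3/100) = 119/125 ≈ 0.952000
step 2 [1y] bond c/2=1/80: DF=(389429/400000 − 1/80·(0.952000))/(1+1/80) = 4749/5000 ≈ 0.949800
step 3 [1.5y] swap r/2=789/28229: DF=(1 − 789/28229·(0.952000+0.949800))/(1+789/28229) = 9211/10000 ≈ 0.921100
step 4 [2y] swap r/2=1094/37135: DF=(1 − 1094/37135·(0.952000+0.949800+0.921100))/(1+1094/37135) = 4453/5000 ≈ 0.890600
step 5 [2.5y] swap r/2=1249/45886: DF=(1 − 1249/45886·(0.952000+0.949800+0.921100+0.890600))/(1+1249/45886) = 8751/10000 ≈ 0.875100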